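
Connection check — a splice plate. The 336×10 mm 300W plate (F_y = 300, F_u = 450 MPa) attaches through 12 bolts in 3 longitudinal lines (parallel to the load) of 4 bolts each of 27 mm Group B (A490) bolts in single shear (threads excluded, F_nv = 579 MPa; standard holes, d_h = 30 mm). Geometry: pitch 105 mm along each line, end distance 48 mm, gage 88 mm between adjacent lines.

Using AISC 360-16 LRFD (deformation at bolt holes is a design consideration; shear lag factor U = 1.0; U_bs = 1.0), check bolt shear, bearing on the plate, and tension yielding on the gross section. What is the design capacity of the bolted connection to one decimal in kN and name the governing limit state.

907.2 kN (gross-section yield governs)

Bolt shear: A_b = π(27)²/4 = 572.56 mm². φR_n = 0.75 × 579 × 572.56 × 12 × 1 = 2983.6 kN.
Bearing (10 mm plate, F_u = 450 MPa): end bolts L_c = 48 − 30/2 = 33, R_n = min(1.2×33×10×450, 2.4×27×10×450) = 178.2 kN/bolt; interior L_c = 105 − 30 = 75, R_n = 291.6 kN/bolt. φR_n = 0.75 × (3×178.2 + 9×291.6) = 2369.3 kN.
Tension yield (gross): A_g = 336×10 = 3360 mm². φR_n = 0.90 × 300 × 3360 = 907.2 kN.
Governing: min(2983.6, 2369.3, 907.2) = 907.2 kN → gross-section yield.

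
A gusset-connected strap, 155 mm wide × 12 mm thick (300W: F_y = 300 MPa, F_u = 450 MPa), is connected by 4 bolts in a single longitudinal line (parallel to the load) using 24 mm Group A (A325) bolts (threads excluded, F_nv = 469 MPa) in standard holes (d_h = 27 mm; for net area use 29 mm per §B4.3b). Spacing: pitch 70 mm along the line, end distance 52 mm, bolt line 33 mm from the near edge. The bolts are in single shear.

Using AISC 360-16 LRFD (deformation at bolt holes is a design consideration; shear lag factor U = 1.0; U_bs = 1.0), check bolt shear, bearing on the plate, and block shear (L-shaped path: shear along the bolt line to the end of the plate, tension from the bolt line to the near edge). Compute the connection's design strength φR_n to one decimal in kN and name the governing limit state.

Bolt shear: A_b = π(24)²/4 = 452.39 mm². φR_n = 0.75 × 469 × 452.39 × 4 × 1 = 636.5 kN.
Bearing (12 mm plate, F_u = 450 MPa): end bolts L_c = 52 − 27/2 = 38.5, R_n = min(1.2×38.5×12×450, 2.4×24×12×450) = 249.48 kN/bolt; interior L_c = 70 − 27 = 43, R_n = 278.64 kN/bolt. φR_n = 0.75 × (1×249.48 + 3×278.64) = 814.1 kN.
Block shear: shear path 1×[52+3×70] = 1×262 mm, A_gv = 3144, A_nv = 1×(262 − 3.5×29)×12 = 1926 mm²; tension to near edge: (33 − 0.5×29)×12 = 222 mm². R_n = min(0.6×450×1926, 0.6×300×3144) + 1.0×450×222 = min(520.02, 565.92) + 99.9 = 619.92 kN. φR_n = 0.75 × 619.92 = 464.9 kN.
Governing: min(636.5, 814.1, 464.9) = 464.9 kN → block shear.

464.9 kN (block shear governs)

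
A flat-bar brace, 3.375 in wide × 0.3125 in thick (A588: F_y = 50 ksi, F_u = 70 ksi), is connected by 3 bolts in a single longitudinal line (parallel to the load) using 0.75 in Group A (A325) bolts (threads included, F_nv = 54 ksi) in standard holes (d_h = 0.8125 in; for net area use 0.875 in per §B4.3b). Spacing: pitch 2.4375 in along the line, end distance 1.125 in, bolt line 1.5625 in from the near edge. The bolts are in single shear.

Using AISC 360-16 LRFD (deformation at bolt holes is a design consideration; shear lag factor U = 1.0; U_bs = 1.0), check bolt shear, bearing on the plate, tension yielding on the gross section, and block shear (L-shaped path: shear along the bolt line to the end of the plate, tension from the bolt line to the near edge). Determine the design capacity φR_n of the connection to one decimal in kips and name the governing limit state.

Bolt shear: A_b = π(0.75)²/4 = 0.44179 in². φR_n = 0.75 × 54 × 0.44179 × 3 × 1 = 53.7 kips.
Bearing (0.3125 in plate, F_u = 70 ksi): end bolts L_c = 1.125 − 0.8125/2 = 0.71875, R_n = min(1.2×0.71875×0.3125×70, 2.4×0.75×0.3125×70) = 18.867 kips/bolt; interior L_c = 2.4375 − 0.8125 = 1.625, R_n = 39.375 kips/bolt. φR_n = 0.75 × (1×18.867 + 2×39.375) = 73.2 kips.
Tension yield (gross): A_g = 3.375×0.3125 = 1.0547 in². φR_n = 0.90 × 50 × 1.0547 = 47.5 kips.
Block shear: shear path 1×[1.125+2×2.4375] = 1×6 in, A_gv = 1.875, A_nv = 1×(6 − 2.5×0.875)×0.3125 = 1.1914 in²; tension to near edge: (1.5625 − 0.5×0.875)×0.3125 = 0.35156 in². R_n = min(0.6×70×1.1914, 0.6×50×1.875) + 1.0×70×0.35156 = min(50.039, 56.25) + 24.609 = 74.648 kips. φR_n = 0.75 × 74.648 = 56.0 kips.
Governing: min(53.7, 73.2, 47.5, 56.0) = 47.5 kips → gross-section yield.

47.5 kips (gross-section yield governs)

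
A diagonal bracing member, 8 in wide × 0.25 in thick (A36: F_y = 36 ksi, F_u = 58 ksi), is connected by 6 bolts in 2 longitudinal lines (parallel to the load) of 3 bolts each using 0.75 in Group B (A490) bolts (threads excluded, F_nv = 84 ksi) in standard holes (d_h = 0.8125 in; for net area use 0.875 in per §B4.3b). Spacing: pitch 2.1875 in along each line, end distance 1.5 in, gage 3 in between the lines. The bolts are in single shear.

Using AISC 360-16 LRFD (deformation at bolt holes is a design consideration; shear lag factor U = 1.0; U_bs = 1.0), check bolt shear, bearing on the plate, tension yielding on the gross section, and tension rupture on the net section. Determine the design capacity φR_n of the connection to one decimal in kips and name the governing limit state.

Bolt shear: A_b = π(0.75)²/4 = 0.44179 in². φR_n = 0.75 × 84 × 0.44179 × 6 × 1 = 167.0 kips.
Bearing (0.25 in plate, F_u = 58 ksi): end bolts L_c = 1.5 − 0.8125/2 = 1.09375, R_n = min(1.2×1.09375×0.25×58, 2.4×0.75×0.25×58) = 19.031 kips/bolt; interior L_c = 2.1875 − 0.8125 = 1.375, R_n = 23.925 kips/bolt. φR_n = 0.75 × (2×19.031 + 4×23.925) = 100.3 kips.
Tension yield (gross): A_g = 8×0.25 = 2 in². φR_n = 0.90 × 36 × 2 = 64.8 kips.
Tension rupture (net): A_n = (8 − 2×0.875)×0.25 = 1.5625 in² (U = 1.0, A_e = A_n). φR_n = 0.75 × 58 × 1.5625 = 68.0 kips.
Governing: min(167.0, 100.3, 64.8, 68.0) = 64.8 kips → gross-section yield.

64.8 kips (gross-section yield governs)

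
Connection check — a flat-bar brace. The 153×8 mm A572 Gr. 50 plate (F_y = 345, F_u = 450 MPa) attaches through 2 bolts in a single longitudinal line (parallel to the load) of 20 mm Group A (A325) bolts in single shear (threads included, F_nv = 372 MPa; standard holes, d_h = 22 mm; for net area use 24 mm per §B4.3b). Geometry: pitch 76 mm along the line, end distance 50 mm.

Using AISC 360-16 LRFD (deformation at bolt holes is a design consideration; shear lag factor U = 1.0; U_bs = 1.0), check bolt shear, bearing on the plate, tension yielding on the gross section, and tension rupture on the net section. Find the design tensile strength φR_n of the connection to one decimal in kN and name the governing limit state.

175.3 kN (bolt shear governs)

Bolt shear: A_b = π(20)²/4 = 314.16 mm². φR_n = 0.75 × 372 × 314.16 × 2 × 1 = 175.3 kN.
Bearing (8 mm plate, F_u = 450 MPa): end bolts L_c = 50 − 22/2 = 39, R_n = min(1.2×39×8×450, 2.4×20×8×450) = 168.48 kN/bolt; interior L_c = 76 − 22 = 54, R_n = 172.8 kN/bolt. φR_n = 0.75 × (1×168.48 + 1×172.8) = 256.0 kN.
Tension yield (gross): A_g = 153×8 = 1224 mm². φR_n = 0.90 × 345 × 1224 = 380.1 kN.
Tension rupture (net): A_n = (153 − 1×24)×8 = 1032 mm² (U = 1.0, A_e = A_n). φR_n = 0.75 × 450 × 1032 = 348.3 kN.
Governing: min(175.3, 256.0, 380.1, 348.3) = 175.3 kN → bolt shear.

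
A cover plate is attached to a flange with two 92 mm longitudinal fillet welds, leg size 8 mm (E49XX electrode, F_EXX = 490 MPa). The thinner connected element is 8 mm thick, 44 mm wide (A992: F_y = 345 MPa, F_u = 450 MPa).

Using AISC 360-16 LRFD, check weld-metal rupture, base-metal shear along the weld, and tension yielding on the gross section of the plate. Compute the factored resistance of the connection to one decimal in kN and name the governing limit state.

Weld metal: throat = 0.707×8 = 5.656 mm, L = 2×92 = 184 mm. φR_n = 0.75 × 0.6 × 490 × 5.656 × 184 = 229.5 kN.
Base metal shear (8 mm plate): yield φR_n = 1.0×0.6×345×8×184 = 304.7 kN; rupture φR_n = 0.75×0.6×450×8×184 = 298.1 kN; take 298.1 kN (rupture).
Tension yield (gross): A_g = 44×8 = 352 mm². φR_n = 0.90 × 345 × 352 = 109.3 kN.
Governing: min(229.5, 298.1, 109.3) = 109.3 kN → gross-section yield.

109.3 kN (gross-section yield governs)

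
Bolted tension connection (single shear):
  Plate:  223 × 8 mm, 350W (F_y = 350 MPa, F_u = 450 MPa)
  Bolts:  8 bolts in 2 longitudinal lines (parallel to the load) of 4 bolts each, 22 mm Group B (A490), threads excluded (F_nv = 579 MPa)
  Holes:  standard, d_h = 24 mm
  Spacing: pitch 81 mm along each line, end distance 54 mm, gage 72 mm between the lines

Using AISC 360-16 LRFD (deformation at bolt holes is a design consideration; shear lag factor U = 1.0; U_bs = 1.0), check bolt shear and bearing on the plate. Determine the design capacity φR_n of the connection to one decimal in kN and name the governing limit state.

Bolt shear: A_b = π(22)²/4 = 380.13 mm². φR_n = 0.75 × 579 × 380.13 × 8 × 1 = 1320.6 kN.
Bearing (8 mm plate, F_u = 450 MPa): end bolts L_c = 54 − 24/2 = 42, R_n = min(1.2×42×8×450, 2.4×22×8×450) = 181.44 kN/bolt; interior L_c = 81 − 24 = 57, R_n = 190.08 kN/bolt. φR_n = 0.75 × (2×181.44 + 6×190.08) = 1127.5 kN.
Governing: min(1320.6, 1127.5) = 1127.5 kN → bearing.

1127.5 kN (bearing governs)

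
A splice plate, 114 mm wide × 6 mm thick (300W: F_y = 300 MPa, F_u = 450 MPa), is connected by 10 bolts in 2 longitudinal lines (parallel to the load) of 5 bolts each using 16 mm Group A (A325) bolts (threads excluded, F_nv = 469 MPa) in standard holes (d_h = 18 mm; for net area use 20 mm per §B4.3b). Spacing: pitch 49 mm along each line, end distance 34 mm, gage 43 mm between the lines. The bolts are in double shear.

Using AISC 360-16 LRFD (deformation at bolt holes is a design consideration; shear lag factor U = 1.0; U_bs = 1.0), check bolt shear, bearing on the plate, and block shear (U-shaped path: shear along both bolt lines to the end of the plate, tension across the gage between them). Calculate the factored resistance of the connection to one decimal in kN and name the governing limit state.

Bolt shear: A_b = π(16)²/4 = 201.06 mm². φR_n = 0.75 × 469 × 201.06 × 10 × 2 = 1414.5 kN.
Bearing (6 mm plate, F_u = 450 MPa): end bolts L_c = 34 − 18/2 = 25, R_n = min(1.2×25×6×450, 2.4×16×6×450) = 81 kN/bolt; interior L_c = 49 − 18 = 31, R_n = 100.44 kN/bolt. φR_n = 0.75 × (2×81 + 8×100.44) = 724.1 kN.
Block shear: shear path 2×[34+4×49] = 2×230 mm, A_gv = 2760, A_nv = 2×(230 − 4.5×20)×6 = 1680 mm²; tension across gage: (43 − 1×20)×6 = 138 mm². R_n = min(0.6×450×1680, 0.6×300×2760) + 1.0×450×138 = min(453.6, 496.8) + 62.1 = 515.7 kN. φR_n = 0.75 × 515.7 = 386.8 kN.
Governing: min(1414.5, 724.1, 386.8) = 386.8 kN → block shear.

386.8 kN (block shear governs)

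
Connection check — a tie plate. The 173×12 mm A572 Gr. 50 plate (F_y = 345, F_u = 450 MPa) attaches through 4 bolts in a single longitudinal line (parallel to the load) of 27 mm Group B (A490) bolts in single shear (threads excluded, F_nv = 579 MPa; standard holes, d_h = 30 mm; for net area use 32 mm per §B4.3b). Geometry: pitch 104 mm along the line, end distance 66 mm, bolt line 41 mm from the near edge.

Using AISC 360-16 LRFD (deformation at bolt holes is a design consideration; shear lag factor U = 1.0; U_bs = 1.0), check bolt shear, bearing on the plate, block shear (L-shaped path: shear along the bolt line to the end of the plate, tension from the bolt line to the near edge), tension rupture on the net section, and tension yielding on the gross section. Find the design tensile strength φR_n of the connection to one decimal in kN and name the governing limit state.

571.1 kN (net-section rupture governs)

Bolt shear: A_b = π(27)²/4 = 572.56 mm². φR_n = 0.75 × 579 × 572.56 × 4 × 1 = 994.5 kN.
Bearing (12 mm plate, F_u = 450 MPa): end bolts L_c = 66 − 30/2 = 51, R_n = min(1.2×51×12×450, 2.4×27×12×450) = 330.48 kN/bolt; interior L_c = 104 − 30 = 74, R_n = 349.92 kN/bolt. φR_n = 0.75 × (1×330.48 + 3×349.92) = 1035.2 kN.
Block shear: shear path 1×[66+3×104] = 1×378 mm, A_gv = 4536, A_nv = 1×(378 − 3.5×32)×12 = 3192 mm²; tension to near edge: (41 − 0.5×32)×12 = 300 mm². R_n = min(0.6×450×3192, 0.6×345×4536) + 1.0×450×300 = min(861.84, 938.95) + 135 = 996.84 kN. φR_n = 0.75 × 996.84 = 747.6 kN.
Tension rupture (net): A_n = (173 − 1×32)×12 = 1692 mm² (U = 1.0, A_e = A_n). φR_n = 0.75 × 450 × 1692 = 571.1 kN.
Tension yield (gross): A_g = 173×12 = 2076 mm². φR_n = 0.90 × 345 × 2076 = 644.6 kN.
Governing: min(994.5, 1035.2, 747.6, 571.1, 644.6) = 571.1 kN → net-section rupture.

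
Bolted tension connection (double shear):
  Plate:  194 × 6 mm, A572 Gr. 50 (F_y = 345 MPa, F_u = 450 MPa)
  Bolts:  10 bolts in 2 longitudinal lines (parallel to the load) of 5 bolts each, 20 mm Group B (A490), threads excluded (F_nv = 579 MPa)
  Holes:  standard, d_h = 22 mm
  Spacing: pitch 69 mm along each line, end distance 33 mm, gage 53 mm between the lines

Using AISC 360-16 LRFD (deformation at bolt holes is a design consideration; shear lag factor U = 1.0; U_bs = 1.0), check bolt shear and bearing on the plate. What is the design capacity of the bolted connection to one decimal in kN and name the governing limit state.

884.5 kN (bearing governs)

Bolt shear: A_b = π(20)²/4 = 314.16 mm². φR_n = 0.75 × 579 × 314.16 × 10 × 2 = 2728.5 kN.
Bearing (6 mm plate, F_u = 450 MPa): end bolts L_c = 33 − 22/2 = 22, R_n = min(1.2×22×6×450, 2.4×20×6×450) = 71.28 kN/bolt; interior L_c = 69 − 22 = 47, R_n = 129.6 kN/bolt. φR_n = 0.75 × (2×71.28 + 8×129.6) = 884.5 kN.
Governing: min(2728.5, 884.5) = 884.5 kN → bearing.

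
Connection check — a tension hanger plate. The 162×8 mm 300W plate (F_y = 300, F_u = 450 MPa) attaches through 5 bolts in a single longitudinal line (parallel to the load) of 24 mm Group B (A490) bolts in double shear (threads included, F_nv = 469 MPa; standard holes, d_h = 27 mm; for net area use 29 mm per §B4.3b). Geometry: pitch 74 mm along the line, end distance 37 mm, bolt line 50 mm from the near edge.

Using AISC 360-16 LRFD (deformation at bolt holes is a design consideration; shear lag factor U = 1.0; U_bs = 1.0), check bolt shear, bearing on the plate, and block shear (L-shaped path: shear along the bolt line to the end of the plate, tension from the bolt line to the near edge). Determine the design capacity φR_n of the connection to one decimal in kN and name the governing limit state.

423.9 kN (block shear governs)

Bolt shear: A_b = π(24)²/4 = 452.39 mm². φR_n = 0.75 × 469 × 452.39 × 5 × 2 = 1591.3 kN.
Bearing (8 mm plate, F_u = 450 MPa): end bolts L_c = 37 − 27/2 = 23.5, R_n = min(1.2×23.5×8×450, 2.4×24×8×450) = 101.52 kN/bolt; interior L_c = 74 − 27 = 47, R_n = 203.04 kN/bolt. φR_n = 0.75 × (1×101.52 + 4×203.04) = 685.3 kN.
Block shear: shear path 1×[37+4×74] = 1×333 mm, A_gv = 2664, A_nv = 1×(333 − 4.5×29)×8 = 1620 mm²; tension to near edge: (50 − 0.5×29)×8 = 284 mm². R_n = min(0.6×450×1620, 0.6×300×2664) + 1.0×450×284 = min(437.4, 479.52) + 127.8 = 565.2 kN. φR_n = 0.75 × 565.2 = 423.9 kN.
Governing: min(1591.3, 685.3, 423.9) = 423.9 kN → block shear.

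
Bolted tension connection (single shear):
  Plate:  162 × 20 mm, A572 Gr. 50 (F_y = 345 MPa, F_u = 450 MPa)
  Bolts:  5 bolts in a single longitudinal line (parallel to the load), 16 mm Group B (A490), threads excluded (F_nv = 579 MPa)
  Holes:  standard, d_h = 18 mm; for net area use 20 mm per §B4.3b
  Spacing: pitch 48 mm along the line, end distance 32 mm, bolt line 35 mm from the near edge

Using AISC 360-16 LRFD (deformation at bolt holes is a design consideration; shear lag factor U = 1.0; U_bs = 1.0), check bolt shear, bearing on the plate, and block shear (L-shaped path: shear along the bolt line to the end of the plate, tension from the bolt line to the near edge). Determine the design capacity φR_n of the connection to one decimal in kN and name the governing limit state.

Bolt shear: A_b = π(16)²/4 = 201.06 mm². φR_n = 0.75 × 579 × 201.06 × 5 × 1 = 436.6 kN.
Bearing (20 mm plate, F_u = 450 MPa): end bolts L_c = 32 − 18/2 = 23, R_n = min(1.2×23×20×450, 2.4×16×20×450) = 248.4 kN/bolt; interior L_c = 48 − 18 = 30, R_n = 324 kN/bolt. φR_n = 0.75 × (1×248.4 + 4×324) = 1158.3 kN.
Block shear: shear path 1×[32+4×48] = 1×224 mm, A_gv = 4480, A_nv = 1×(224 − 4.5×20)×20 = 2680 mm²; tension to near edge: (35 − 0.5×20)×20 = 500 mm². R_n = min(0.6×450×2680, 0.6×345×4480) + 1.0×450×500 = min(723.6, 927.36) + 225 = 948.6 kN. φR_n = 0.75 × 948.6 = 711.5 kN.
Governing: min(436.6, 1158.3, 711.5) = 436.6 kN → bolt shear.

436.6 kN (bolt shear governs)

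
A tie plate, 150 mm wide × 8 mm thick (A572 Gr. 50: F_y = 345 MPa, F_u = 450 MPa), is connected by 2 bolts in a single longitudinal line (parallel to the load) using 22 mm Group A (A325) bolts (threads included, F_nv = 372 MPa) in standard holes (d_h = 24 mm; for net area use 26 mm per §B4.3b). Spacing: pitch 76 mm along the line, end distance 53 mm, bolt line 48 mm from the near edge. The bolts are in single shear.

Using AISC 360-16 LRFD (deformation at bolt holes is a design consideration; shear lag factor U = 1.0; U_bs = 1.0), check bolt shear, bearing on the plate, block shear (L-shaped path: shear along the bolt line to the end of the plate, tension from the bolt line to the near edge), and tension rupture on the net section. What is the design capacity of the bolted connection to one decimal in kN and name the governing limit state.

Bolt shear: A_b = π(22)²/4 = 380.13 mm². φR_n = 0.75 × 372 × 380.13 × 2 × 1 = 212.1 kN.
Bearing (8 mm plate, F_u = 450 MPa): end bolts L_c = 53 − 24/2 = 41, R_n = min(1.2×41×8×450, 2.4×22×8×450) = 177.12 kN/bolt; interior L_c = 76 − 24 = 52, R_n = 190.08 kN/bolt. φR_n = 0.75 × (1×177.12 + 1×190.08) = 275.4 kN.
Block shear: shear path 1×[53+1×76] = 1×129 mm, A_gv = 1032, A_nv = 1×(129 − 1.5×26)×8 = 720 mm²; tension to near edge: (48 − 0.5×26)×8 = 280 mm². R_n = min(0.6×450×720, 0.6×345×1032) + 1.0×450×280 = min(194.4, 213.62) + 126 = 320.4 kN. φR_n = 0.75 × 320.4 = 240.3 kN.
Tension rupture (net): A_n = (150 − 1×26)×8 = 992 mm² (U = 1.0, A_e = A_n). φR_n = 0.75 × 450 × 992 = 334.8 kN.
Governing: min(212.1, 275.4, 240.3, 334.8) = 212.1 kN → bolt shear.

212.1 kN (bolt shear governs)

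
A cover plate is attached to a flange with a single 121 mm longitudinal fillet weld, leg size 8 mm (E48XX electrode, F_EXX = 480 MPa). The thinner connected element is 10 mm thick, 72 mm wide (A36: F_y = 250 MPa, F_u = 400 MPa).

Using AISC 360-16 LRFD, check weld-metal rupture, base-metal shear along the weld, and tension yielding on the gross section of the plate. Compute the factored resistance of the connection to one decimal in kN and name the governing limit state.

147.8 kN (weld metal governs)

Weld metal: throat = 0.707×8 = 5.656 mm, L = 121 mm. φR_n = 0.75 × 0.6 × 480 × 5.656 × 121 = 147.8 kN.
Base metal shear (10 mm plate): yield φR_n = 1.0×0.6×250×10×121 = 181.5 kN; rupture φR_n = 0.75×0.6×400×10×121 = 217.8 kN; take 181.5 kN (yield).
Tension yield (gross): A_g = 72×10 = 720 mm². φR_n = 0.90 × 250 × 720 = 162.0 kN.
Governing: min(147.8, 181.5, 162.0) = 147.8 kN → weld metal.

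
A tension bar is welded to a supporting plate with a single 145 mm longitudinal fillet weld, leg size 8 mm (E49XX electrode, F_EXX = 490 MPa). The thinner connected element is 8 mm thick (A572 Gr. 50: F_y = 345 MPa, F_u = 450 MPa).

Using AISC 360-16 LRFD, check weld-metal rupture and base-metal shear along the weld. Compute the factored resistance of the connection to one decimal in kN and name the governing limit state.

180.8 kN (weld metal governs)

Weld metal: throat = 0.707×8 = 5.656 mm, L = 145 mm. φR_n = 0.75 × 0.6 × 490 × 5.656 × 145 = 180.8 kN.
Base metal shear (8 mm plate): yield φR_n = 1.0×0.6×345×8×145 = 240.1 kN; rupture φR_n = 0.75×0.6×450×8×145 = 234.9 kN; take 234.9 kN (rupture).
Governing: min(180.8, 234.9) = 180.8 kN → weld metal.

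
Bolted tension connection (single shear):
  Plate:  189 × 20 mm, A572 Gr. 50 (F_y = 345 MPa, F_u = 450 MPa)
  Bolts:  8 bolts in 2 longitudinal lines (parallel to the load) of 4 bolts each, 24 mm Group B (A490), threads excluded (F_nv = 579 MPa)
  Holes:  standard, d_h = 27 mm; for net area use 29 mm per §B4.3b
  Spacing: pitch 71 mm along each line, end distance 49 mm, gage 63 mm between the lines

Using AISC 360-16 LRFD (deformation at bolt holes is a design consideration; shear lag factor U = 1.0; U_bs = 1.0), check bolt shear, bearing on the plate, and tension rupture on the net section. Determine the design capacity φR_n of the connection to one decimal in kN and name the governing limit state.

Bolt shear: A_b = π(24)²/4 = 452.39 mm². φR_n = 0.75 × 579 × 452.39 × 8 × 1 = 1571.6 kN.
Bearing (20 mm plate, F_u = 450 MPa): end bolts L_c = 49 − 27/2 = 35.5, R_n = min(1.2×35.5×20×450, 2.4×24×20×450) = 383.4 kN/bolt; interior L_c = 71 − 27 = 44, R_n = 475.2 kN/bolt. φR_n = 0.75 × (2×383.4 + 6×475.2) = 2713.5 kN.
Tension rupture (net): A_n = (189 − 2×29)×20 = 2620 mm² (U = 1.0, A_e = A_n). φR_n = 0.75 × 450 × 2620 = 884.3 kN.
Governing: min(1571.6, 2713.5, 884.3) = 884.3 kN → net-section rupture.

884.3 kN (net-section rupture governs)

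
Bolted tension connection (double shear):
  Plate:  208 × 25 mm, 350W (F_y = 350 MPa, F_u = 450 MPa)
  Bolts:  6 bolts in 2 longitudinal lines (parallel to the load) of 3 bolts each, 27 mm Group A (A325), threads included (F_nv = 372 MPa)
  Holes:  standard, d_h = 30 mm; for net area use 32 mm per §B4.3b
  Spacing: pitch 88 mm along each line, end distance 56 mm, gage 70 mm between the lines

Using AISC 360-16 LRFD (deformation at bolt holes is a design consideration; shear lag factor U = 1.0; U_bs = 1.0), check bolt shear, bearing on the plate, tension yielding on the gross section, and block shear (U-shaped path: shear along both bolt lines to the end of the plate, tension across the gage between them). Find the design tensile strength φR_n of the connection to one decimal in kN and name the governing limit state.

1638.0 kN (gross-section yield governs)

Bolt shear: A_b = π(27)²/4 = 572.56 mm². φR_n = 0.75 × 372 × 572.56 × 6 × 2 = 1916.9 kN.
Bearing (25 mm plate, F_u = 450 MPa): end bolts L_c = 56 − 30/2 = 41, R_n = min(1.2×41×25×450, 2.4×27×25×450) = 553.5 kN/bolt; interior L_c = 88 − 30 = 58, R_n = 729 kN/bolt. φR_n = 0.75 × (2×553.5 + 4×729) = 3017.3 kN.
Tension yield (gross): A_g = 208×25 = 5200 mm². φR_n = 0.90 × 350 × 5200 = 1638.0 kN.
Block shear: shear path 2×[56+2×88] = 2×232 mm, A_gv = 11600, A_nv = 2×(232 − 2.5×32)×25 = 7600 mm²; tension across gage: (70 − 1×32)×25 = 950 mm². R_n = min(0.6×450×7600, 0.6×350×11600) + 1.0×450×950 = min(2052, 2436) + 427.5 = 2479.5 kN. φR_n = 0.75 × 2479.5 = 1859.6 kN.
Governing: min(1916.9, 3017.3, 1638.0, 1859.6) = 1638.0 kN → gross-section yield.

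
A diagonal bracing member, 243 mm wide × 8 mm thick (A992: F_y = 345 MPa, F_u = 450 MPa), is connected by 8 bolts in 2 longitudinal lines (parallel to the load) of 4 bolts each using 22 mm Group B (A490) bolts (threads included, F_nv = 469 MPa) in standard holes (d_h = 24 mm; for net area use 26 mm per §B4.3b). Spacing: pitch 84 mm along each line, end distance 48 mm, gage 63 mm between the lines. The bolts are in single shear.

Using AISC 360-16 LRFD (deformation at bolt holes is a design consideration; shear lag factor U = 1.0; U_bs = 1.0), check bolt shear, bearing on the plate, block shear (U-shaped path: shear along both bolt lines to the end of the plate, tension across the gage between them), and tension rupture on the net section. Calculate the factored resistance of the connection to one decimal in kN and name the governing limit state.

515.7 kN (net-section rupture governs)

Bolt shear: A_b = π(22)²/4 = 380.13 mm². φR_n = 0.75 × 469 × 380.13 × 8 × 1 = 1069.7 kN.
Bearing (8 mm plate, F_u = 450 MPa): end bolts L_c = 48 − 24/2 = 36, R_n = min(1.2×36×8×450, 2.4×22×8×450) = 155.52 kN/bolt; interior L_c = 84 − 24 = 60, R_n = 190.08 kN/bolt. φR_n = 0.75 × (2×155.52 + 6×190.08) = 1088.6 kN.
Block shear: shear path 2×[48+3×84] = 2×300 mm, A_gv = 4800, A_nv = 2×(300 − 3.5×26)×8 = 3344 mm²; tension across gage: (63 − 1×26)×8 = 296 mm². R_n = min(0.6×450×3344, 0.6×345×4800) + 1.0×450×296 = min(902.88, 993.6) + 133.2 = 1036.1 kN. φR_n = 0.75 × 1036.1 = 777.1 kN.
Tension rupture (net): A_n = (243 − 2×26)×8 = 1528 mm² (U = 1.0, A_e = A_n). φR_n = 0.75 × 450 × 1528 = 515.7 kN.
Governing: min(1069.7, 1088.6, 777.1, 515.7) = 515.7 kN → net-section rupture.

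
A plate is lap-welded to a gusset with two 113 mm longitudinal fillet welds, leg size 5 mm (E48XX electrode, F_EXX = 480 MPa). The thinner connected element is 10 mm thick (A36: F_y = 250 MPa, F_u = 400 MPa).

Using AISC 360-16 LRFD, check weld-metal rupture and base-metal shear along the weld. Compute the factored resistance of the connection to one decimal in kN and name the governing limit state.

172.6 kN (weld metal governs)

Weld metal: throat = 0.707×5 = 3.535 mm, L = 2×113 = 226 mm. φR_n = 0.75 × 0.6 × 480 × 3.535 × 226 = 172.6 kN.
Base metal shear (10 mm plate): yield φR_n = 1.0×0.6×250×10×226 = 339.0 kN; rupture φR_n = 0.75×0.6×400×10×226 = 406.8 kN; take 339.0 kN (yield).
Governing: min(172.6, 339.0) = 172.6 kN → weld metal.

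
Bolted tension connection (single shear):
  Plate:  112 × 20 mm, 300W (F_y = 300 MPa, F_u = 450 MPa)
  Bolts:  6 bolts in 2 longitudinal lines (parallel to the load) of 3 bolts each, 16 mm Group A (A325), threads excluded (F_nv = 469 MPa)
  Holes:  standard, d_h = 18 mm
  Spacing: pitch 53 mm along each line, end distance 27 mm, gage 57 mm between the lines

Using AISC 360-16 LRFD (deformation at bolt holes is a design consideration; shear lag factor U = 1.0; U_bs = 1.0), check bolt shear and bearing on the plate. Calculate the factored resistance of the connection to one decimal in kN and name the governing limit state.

424.3 kN (bolt shear governs)

Bolt shear: A_b = π(16)²/4 = 201.06 mm². φR_n = 0.75 × 469 × 201.06 × 6 × 1 = 424.3 kN.
Bearing (20 mm plate, F_u = 450 MPa): end bolts L_c = 27 − 18/2 = 18, R_n = min(1.2×18×20×450, 2.4×16×20×450) = 194.4 kN/bolt; interior L_c = 53 − 18 = 35, R_n = 345.6 kN/bolt. φR_n = 0.75 × (2×194.4 + 4×345.6) = 1328.4 kN.
Governing: min(424.3, 1328.4) = 424.3 kN → bolt shear.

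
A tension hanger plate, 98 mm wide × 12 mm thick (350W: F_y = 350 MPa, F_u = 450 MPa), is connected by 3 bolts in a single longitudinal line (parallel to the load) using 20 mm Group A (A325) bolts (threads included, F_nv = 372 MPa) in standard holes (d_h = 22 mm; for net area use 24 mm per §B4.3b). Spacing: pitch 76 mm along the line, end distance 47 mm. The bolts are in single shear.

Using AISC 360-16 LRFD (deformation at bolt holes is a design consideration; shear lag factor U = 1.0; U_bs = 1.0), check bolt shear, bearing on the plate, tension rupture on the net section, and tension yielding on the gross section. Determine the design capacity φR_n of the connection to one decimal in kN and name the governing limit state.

Bolt shear: A_b = π(20)²/4 = 314.16 mm². φR_n = 0.75 × 372 × 314.16 × 3 × 1 = 263.0 kN.
Bearing (12 mm plate, F_u = 450 MPa): end bolts L_c = 47 − 22/2 = 36, R_n = min(1.2×36×12×450, 2.4×20×12×450) = 233.28 kN/bolt; interior L_c = 76 − 22 = 54, R_n = 259.2 kN/bolt. φR_n = 0.75 × (1×233.28 + 2×259.2) = 563.8 kN.
Tension rupture (net): A_n = (98 − 1×24)×12 = 888 mm² (U = 1.0, A_e = A_n). φR_n = 0.75 × 450 × 888 = 299.7 kN.
Tension yield (gross): A_g = 98×12 = 1176 mm². φR_n = 0.90 × 350 × 1176 = 370.4 kN.
Governing: min(263.0, 563.8, 299.7, 370.4) = 263.0 kN → bolt shear.

263.0 kN (bolt shear governs)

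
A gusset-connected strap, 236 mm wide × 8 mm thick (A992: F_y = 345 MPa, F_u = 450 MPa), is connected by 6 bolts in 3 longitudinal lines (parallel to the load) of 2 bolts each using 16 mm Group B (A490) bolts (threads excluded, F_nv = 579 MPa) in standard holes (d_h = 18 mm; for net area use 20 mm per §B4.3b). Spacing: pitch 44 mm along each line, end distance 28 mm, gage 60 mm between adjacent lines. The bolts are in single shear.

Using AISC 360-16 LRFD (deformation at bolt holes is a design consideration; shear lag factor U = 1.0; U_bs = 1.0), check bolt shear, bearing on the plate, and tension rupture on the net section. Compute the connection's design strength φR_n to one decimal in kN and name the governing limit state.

Bolt shear: A_b = π(16)²/4 = 201.06 mm². φR_n = 0.75 × 579 × 201.06 × 6 × 1 = 523.9 kN.
Bearing (8 mm plate, F_u = 450 MPa): end bolts L_c = 28 − 18/2 = 19, R_n = min(1.2×19×8×450, 2.4×16×8×450) = 82.08 kN/bolt; interior L_c = 44 − 18 = 26, R_n = 112.32 kN/bolt. φR_n = 0.75 × (3×82.08 + 3×112.32) = 437.4 kN.
Tension rupture (net): A_n = (236 − 3×20)×8 = 1408 mm² (U = 1.0, A_e = A_n). φR_n = 0.75 × 450 × 1408 = 475.2 kN.
Governing: min(523.9, 437.4, 475.2) = 437.4 kN → bearing.

437.4 kN (bearing governs)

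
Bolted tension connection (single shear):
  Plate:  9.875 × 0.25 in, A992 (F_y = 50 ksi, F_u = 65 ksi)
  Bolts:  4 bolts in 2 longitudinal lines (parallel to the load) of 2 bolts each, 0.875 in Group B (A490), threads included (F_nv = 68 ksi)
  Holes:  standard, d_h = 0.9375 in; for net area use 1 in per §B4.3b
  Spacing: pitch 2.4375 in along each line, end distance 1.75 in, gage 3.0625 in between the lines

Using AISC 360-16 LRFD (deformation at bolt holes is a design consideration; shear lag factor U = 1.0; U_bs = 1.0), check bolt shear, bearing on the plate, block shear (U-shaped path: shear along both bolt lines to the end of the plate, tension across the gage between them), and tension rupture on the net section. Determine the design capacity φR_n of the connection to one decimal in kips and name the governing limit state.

Bolt shear: A_b = π(0.875)²/4 = 0.60132 in². φR_n = 0.75 × 68 × 0.60132 × 4 × 1 = 122.7 kips.
Bearing (0.25 in plate, F_u = 65 ksi): end bolts L_c = 1.75 − 0.9375/2 = 1.28125, R_n = min(1.2×1.28125×0.25×65, 2.4×0.875×0.25×65) = 24.984 kips/bolt; interior L_c = 2.4375 − 0.9375 = 1.5, R_n = 29.25 kips/bolt. φR_n = 0.75 × (2×24.984 + 2×29.25) = 81.4 kips.
Block shear: shear path 2×[1.75+1×2.4375] = 2×4.1875 in, A_gv = 2.0938, A_nv = 2×(4.1875 − 1.5×1)×0.25 = 1.3438 in²; tension across gage: (3.0625 − 1×1)×0.25 = 0.51563 in². R_n = min(0.6×65×1.3438, 0.6×50×2.0938) + 1.0×65×0.51563 = min(52.408, 62.814) + 33.516 = 85.924 kips. φR_n = 0.75 × 85.924 = 64.4 kips.
Tension rupture (net): A_n = (9.875 − 2×1)×0.25 = 1.9688 in² (U = 1.0, A_e = A_n). φR_n = 0.75 × 65 × 1.9688 = 96.0 kips.
Governing: min(122.7, 81.4, 64.4, 96.0) = 64.4 kips → block shear.

64.4 kips (block shear governs)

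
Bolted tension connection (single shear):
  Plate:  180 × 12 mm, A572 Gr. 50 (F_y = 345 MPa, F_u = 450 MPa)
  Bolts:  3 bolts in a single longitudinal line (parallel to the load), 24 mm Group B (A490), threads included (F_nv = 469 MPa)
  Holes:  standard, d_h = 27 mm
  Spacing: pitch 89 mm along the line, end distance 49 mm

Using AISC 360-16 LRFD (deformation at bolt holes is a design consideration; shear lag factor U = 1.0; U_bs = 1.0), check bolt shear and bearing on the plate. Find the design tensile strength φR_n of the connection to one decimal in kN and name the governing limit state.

Bolt shear: A_b = π(24)²/4 = 452.39 mm². φR_n = 0.75 × 469 × 452.39 × 3 × 1 = 477.4 kN.
Bearing (12 mm plate, F_u = 450 MPa): end bolts L_c = 49 − 27/2 = 35.5, R_n = min(1.2×35.5×12×450, 2.4×24×12×450) = 230.04 kN/bolt; interior L_c = 89 − 27 = 62, R_n = 311.04 kN/bolt. φR_n = 0.75 × (1×230.04 + 2×311.04) = 639.1 kN.
Governing: min(477.4, 639.1) = 477.4 kN → bolt shear.

477.4 kN (bolt shear governs)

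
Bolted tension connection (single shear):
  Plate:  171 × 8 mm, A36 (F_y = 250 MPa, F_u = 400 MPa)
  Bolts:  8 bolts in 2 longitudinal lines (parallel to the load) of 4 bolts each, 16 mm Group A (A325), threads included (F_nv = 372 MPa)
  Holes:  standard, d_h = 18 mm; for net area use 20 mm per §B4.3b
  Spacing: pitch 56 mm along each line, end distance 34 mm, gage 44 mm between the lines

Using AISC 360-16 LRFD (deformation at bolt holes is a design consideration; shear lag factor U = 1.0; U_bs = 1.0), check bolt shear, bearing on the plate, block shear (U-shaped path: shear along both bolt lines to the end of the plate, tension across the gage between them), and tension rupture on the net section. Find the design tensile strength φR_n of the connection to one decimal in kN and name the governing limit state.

314.4 kN (net-section rupture governs)

Bolt shear: A_b = π(16)²/4 = 201.06 mm². φR_n = 0.75 × 372 × 201.06 × 8 × 1 = 448.8 kN.
Bearing (8 mm plate, F_u = 400 MPa): end bolts L_c = 34 − 18/2 = 25, R_n = min(1.2×25×8×400, 2.4×16×8×400) = 96 kN/bolt; interior L_c = 56 − 18 = 38, R_n = 122.88 kN/bolt. φR_n = 0.75 × (2×96 + 6×122.88) = 697.0 kN.
Block shear: shear path 2×[34+3×56] = 2×202 mm, A_gv = 3232, A_nv = 2×(202 − 3.5×20)×8 = 2112 mm²; tension across gage: (44 − 1×20)×8 = 192 mm². R_n = min(0.6×400×2112, 0.6×250×3232) + 1.0×400×192 = min(506.88, 484.8) + 76.8 = 561.6 kN. φR_n = 0.75 × 561.6 = 421.2 kN.
Tension rupture (net): A_n = (171 − 2×20)×8 = 1048 mm² (U = 1.0, A_e = A_n). φR_n = 0.75 × 400 × 1048 = 314.4 kN.
Governing: min(448.8, 697.0, 421.2, 314.4) = 314.4 kN → net-section rupture.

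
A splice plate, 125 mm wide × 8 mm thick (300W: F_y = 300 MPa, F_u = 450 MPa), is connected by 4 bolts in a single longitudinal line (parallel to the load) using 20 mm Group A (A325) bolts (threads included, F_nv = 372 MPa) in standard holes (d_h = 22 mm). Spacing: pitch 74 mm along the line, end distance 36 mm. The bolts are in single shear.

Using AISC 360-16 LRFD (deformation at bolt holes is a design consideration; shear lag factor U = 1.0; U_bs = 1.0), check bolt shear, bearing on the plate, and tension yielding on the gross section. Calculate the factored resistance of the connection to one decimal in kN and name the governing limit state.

270.0 kN (gross-section yield governs)

Bolt shear: A_b = π(20)²/4 = 314.16 mm². φR_n = 0.75 × 372 × 314.16 × 4 × 1 = 350.6 kN.
Bearing (8 mm plate, F_u = 450 MPa): end bolts L_c = 36 − 22/2 = 25, R_n = min(1.2×25×8×450, 2.4×20×8×450) = 108 kN/bolt; interior L_c = 74 − 22 = 52, R_n = 172.8 kN/bolt. φR_n = 0.75 × (1×108 + 3×172.8) = 469.8 kN.
Tension yield (gross): A_g = 125×8 = 1000 mm². φR_n = 0.90 × 300 × 1000 = 270.0 kN.
Governing: min(350.6, 469.8, 270.0) = 270.0 kN → gross-section yield.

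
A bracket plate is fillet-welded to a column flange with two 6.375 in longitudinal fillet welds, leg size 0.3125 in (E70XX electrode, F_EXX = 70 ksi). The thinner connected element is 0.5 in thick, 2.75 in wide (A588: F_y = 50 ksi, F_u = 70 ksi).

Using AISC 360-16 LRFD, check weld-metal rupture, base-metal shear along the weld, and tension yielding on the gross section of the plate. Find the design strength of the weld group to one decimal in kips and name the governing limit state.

61.9 kips (gross-section yield governs)

Weld metal: throat = 0.707×0.3125 = 0.22094 in, L = 2×6.375 = 12.75 in. φR_n = 0.75 × 0.6 × 70 × 0.22094 × 12.75 = 88.7 kips.
Base metal shear (0.5 in plate): yield φR_n = 1.0×0.6×50×0.5×12.75 = 191.3 kips; rupture φR_n = 0.75×0.6×70×0.5×12.75 = 200.8 kips; take 191.3 kips (yield).
Tension yield (gross): A_g = 2.75×0.5 = 1.375 in². φR_n = 0.90 × 50 × 1.375 = 61.9 kips.
Governing: min(88.7, 191.3, 61.9) = 61.9 kips → gross-section yield.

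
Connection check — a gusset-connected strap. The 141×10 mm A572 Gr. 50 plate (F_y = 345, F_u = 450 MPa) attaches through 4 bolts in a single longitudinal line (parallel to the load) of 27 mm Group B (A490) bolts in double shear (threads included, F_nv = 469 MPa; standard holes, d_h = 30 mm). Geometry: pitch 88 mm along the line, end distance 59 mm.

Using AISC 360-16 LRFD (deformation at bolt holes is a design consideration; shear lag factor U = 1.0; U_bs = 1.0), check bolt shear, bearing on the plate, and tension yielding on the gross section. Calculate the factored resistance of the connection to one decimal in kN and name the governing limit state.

437.8 kN (gross-section yield governs)

Bolt shear: A_b = π(27)²/4 = 572.56 mm². φR_n = 0.75 × 469 × 572.56 × 4 × 2 = 1611.2 kN.
Bearing (10 mm plate, F_u = 450 MPa): end bolts L_c = 59 − 30/2 = 44, R_n = min(1.2×44×10×450, 2.4×27×10×450) = 237.6 kN/bolt; interior L_c = 88 − 30 = 58, R_n = 291.6 kN/bolt. φR_n = 0.75 × (1×237.6 + 3×291.6) = 834.3 kN.
Tension yield (gross): A_g = 141×10 = 1410 mm². φR_n = 0.90 × 345 × 1410 = 437.8 kN.
Governing: min(1611.2, 834.3, 437.8) = 437.8 kN → gross-section yield.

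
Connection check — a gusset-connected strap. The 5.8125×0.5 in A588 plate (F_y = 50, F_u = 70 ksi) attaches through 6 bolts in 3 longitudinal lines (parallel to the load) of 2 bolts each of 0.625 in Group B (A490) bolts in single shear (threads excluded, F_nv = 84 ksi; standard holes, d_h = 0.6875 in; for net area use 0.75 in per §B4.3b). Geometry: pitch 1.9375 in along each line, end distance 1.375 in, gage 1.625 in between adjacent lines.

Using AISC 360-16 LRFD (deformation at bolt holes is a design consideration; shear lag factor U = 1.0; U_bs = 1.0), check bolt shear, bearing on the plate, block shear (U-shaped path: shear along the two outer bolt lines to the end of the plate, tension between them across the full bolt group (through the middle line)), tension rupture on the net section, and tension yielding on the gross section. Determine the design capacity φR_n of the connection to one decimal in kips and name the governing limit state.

Bolt shear: A_b = π(0.625)²/4 = 0.3068 in². φR_n = 0.75 × 84 × 0.3068 × 6 × 1 = 116.0 kips.
Bearing (0.5 in plate, F_u = 70 ksi): end bolts L_c = 1.375 − 0.6875/2 = 1.03125, R_n = min(1.2×1.03125×0.5×70, 2.4×0.625×0.5×70) = 43.313 kips/bolt; interior L_c = 1.9375 − 0.6875 = 1.25, R_n = 52.5 kips/bolt. φR_n = 0.75 × (3×43.313 + 3×52.5) = 215.6 kips.
Block shear: shear path 2×[1.375+1×1.9375] = 2×3.3125 in, A_gv = 3.3125, A_nv = 2×(3.3125 − 1.5×0.75)×0.5 = 2.1875 in²; tension across gage: (3.25 − 2×0.75)×0.5 = 0.875 in². R_n = min(0.6×70×2.1875, 0.6×50×3.3125) + 1.0×70×0.875 = min(91.875, 99.375) + 61.25 = 153.13 kips. φR_n = 0.75 × 153.13 = 114.8 kips.
Tension rupture (net): A_n = (5.8125 − 3×0.75)×0.5 = 1.7813 in² (U = 1.0, A_e = A_n). φR_n = 0.75 × 70 × 1.7813 = 93.5 kips.
Tension yield (gross): A_g = 5.8125×0.5 = 2.9063 in². φR_n = 0.90 × 50 × 2.9063 = 130.8 kips.
Governing: min(116.0, 215.6, 114.8, 93.5, 130.8) = 93.5 kips → net-section rupture.

93.5 kips (net-section rupture governs)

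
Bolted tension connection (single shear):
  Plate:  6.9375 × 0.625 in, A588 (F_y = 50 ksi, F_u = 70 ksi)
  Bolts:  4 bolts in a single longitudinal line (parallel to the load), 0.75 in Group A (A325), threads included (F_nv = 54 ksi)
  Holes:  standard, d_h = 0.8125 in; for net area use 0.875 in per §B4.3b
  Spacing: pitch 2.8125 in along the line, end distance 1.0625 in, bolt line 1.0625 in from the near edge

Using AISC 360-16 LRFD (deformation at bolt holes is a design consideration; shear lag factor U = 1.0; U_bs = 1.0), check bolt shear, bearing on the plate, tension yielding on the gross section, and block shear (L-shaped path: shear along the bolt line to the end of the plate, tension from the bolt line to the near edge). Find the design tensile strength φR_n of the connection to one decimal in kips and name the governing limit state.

Bolt shear: A_b = π(0.75)²/4 = 0.44179 in². φR_n = 0.75 × 54 × 0.44179 × 4 × 1 = 71.6 kips.
Bearing (0.625 in plate, F_u = 70 ksi): end bolts L_c = 1.0625 − 0.8125/2 = 0.65625, R_n = min(1.2×0.65625×0.625×70, 2.4×0.75×0.625×70) = 34.453 kips/bolt; interior L_c = 2.8125 − 0.8125 = 2, R_n = 78.75 kips/bolt. φR_n = 0.75 × (1×34.453 + 3×78.75) = 203.0 kips.
Tension yield (gross): A_g = 6.9375×0.625 = 4.3359 in². φR_n = 0.90 × 50 × 4.3359 = 195.1 kips.
Block shear: shear path 1×[1.0625+3×2.8125] = 1×9.5 in, A_gv = 5.9375, A_nv = 1×(9.5 − 3.5×0.875)×0.625 = 4.0234 in²; tension to near edge: (1.0625 − 0.5×0.875)×0.625 = 0.39063 in². R_n = min(0.6×70×4.0234, 0.6×50×5.9375) + 1.0×70×0.39063 = min(168.98, 178.13) + 27.344 = 196.32 kips. φR_n = 0.75 × 196.32 = 147.2 kips.
Governing: min(71.6, 203.0, 195.1, 147.2) = 71.6 kips → bolt shear.

71.6 kips (bolt shear governs)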